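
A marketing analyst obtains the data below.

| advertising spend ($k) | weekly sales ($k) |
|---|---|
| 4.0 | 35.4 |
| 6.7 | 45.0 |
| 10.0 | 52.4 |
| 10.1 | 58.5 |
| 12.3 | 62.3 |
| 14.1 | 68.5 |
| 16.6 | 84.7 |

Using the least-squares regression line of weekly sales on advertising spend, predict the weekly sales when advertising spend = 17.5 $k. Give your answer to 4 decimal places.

83.7573

n = 7, Σx = 73.8, Σy = 406.8, Σxy = 4696.11, Σx² = 888.56
Sxx = Σx² − (Σx)²/n = 888.56 − 778.062857 = 110.497143
Sxy = Σxy − (Σx)(Σy)/n = 4696.11 − 4288.834286 = 407.275714
b = Sxy/Sxx = 407.275714/110.497143 = 3.685848
a = ȳ − b·x̄ = 58.114286 − 3.685848·10.542857 = 19.254913
ŷ(17.5) = a + b·17.5 = 19.254913 + 3.685848·17.5 = 83.757259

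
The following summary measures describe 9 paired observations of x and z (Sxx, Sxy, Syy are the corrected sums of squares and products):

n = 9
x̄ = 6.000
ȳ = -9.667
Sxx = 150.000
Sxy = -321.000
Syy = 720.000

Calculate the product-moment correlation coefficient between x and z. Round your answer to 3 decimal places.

-0.977

r = Sxy/√(Sxx·Syy) = -321/√(108000) = -321/328.633535 = -0.976772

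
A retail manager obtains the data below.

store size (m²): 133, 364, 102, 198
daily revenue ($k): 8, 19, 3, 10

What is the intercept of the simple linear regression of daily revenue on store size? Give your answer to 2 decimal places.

-1.16

n = 4, Σx = 797, Σy = 40, Σxy = 10266, Σx² = 199793
Sxx = Σx² − (Σx)²/n = 199793 − 158802.25 = 40990.75
Sxy = Σxy − (Σx)(Σy)/n = 10266 − 7970 = 2296
b = Sxy/Sxx = 2296/40990.75 = 0.056013
a = ȳ − b·x̄ = 10 − 0.056013·199.25 = -1.160518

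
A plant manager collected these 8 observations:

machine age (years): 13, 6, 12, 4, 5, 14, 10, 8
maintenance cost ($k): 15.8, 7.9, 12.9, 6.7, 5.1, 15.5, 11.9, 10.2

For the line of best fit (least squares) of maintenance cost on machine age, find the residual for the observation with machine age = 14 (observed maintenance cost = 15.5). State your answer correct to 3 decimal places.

n = 8, Σx = 72, Σy = 86, Σxy = 877.5, Σx² = 750
Sxx = Σx² − (Σx)²/n = 750 − 648 = 102
Sxy = Σxy − (Σx)(Σy)/n = 877.5 − 774 = 103.5
b = Sxy/Sxx = 103.5/102 = 1.014706
a = ȳ − b·x̄ = 10.75 − 1.014706·9 = 1.617647
ŷ(14) = 1.617647 + 1.014706·14 = 15.823529
residual = y − ŷ = 15.5 − 15.823529 = -0.323529

-0.324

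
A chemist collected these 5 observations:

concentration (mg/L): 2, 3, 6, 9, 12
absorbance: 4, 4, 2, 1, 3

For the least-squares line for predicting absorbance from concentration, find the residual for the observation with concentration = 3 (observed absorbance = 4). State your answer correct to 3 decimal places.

n = 5, Σx = 32, Σy = 14, Σxy = 77, Σx² = 274
Sxx = Σx² − (Σx)²/n = 274 − 204.8 = 69.2
Sxy = Σxy − (Σx)(Σy)/n = 77 − 89.6 = -12.6
b = Sxy/Sxx = -12.6/69.2 = -0.182081
a = ȳ − b·x̄ = 2.8 − (-0.182081)·6.4 = 3.965318
ŷ(3) = 3.965318 + (-0.182081)·3 = 3.419075
residual = y − ŷ = 4 − 3.419075 = 0.580925

0.581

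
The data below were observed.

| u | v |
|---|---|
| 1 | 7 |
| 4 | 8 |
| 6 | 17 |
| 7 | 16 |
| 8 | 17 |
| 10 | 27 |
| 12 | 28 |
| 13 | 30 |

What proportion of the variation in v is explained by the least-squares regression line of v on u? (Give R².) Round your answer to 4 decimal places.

n = 8, Σx = 61, Σy = 150, Σxy = 1385, Σx² = 579, Σy² = 3360
Sxx = Σx² − (Σx)²/n = 579 − 465.125 = 113.875
Sxy = Σxy − (Σx)(Σy)/n = 1385 − 1143.75 = 241.25
Syy = Σy² − (Σy)²/n = 3360 − 2812.5 = 547.5
R² = Sxy²/(Sxx·Syy) = (241.25)²/(113.875·547.5) = 0.933517

0.9335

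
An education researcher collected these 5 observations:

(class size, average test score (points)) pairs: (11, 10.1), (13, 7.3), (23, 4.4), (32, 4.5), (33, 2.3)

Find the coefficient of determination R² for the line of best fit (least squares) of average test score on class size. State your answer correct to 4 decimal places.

0.8321

n = 5, Σx = 112, Σy = 28.6, Σxy = 527.1, Σx² = 2932, Σy² = 200.2
Sxx = Σx² − (Σx)²/n = 2932 − 2508.8 = 423.2
Sxy = Σxy − (Σx)(Σy)/n = 527.1 − 640.64 = -113.54
Syy = Σy² − (Σy)²/n = 200.2 − 163.592 = 36.608
R² = Sxy²/(Sxx·Syy) = (-113.54)²/(423.2·36.608) = 0.832101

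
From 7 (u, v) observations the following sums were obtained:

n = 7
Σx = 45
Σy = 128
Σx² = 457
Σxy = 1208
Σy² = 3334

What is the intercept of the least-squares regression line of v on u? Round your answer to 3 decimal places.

3.523

Sxx = Σx² − (Σx)²/n = 457 − 289.285714 = 167.714286
Sxy = Σxy − (Σx)(Σy)/n = 1208 − 822.857143 = 385.142857
b = Sxy/Sxx = 385.142857/167.714286 = 2.296422
a = ȳ − b·x̄ = 18.285714 − 2.296422·6.428571 = 3.522998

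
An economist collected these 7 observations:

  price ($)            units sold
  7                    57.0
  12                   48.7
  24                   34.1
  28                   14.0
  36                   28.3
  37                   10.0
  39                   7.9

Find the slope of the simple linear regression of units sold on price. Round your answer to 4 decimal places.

n = 7, Σx = 183, Σy = 200, Σxy = 3890.7, Σx² = 5739
Sxx = Σx² − (Σx)²/n = 5739 − 4784.142857 = 954.857143
Sxy = Σxy − (Σx)(Σy)/n = 3890.7 − 5228.571429 = -1337.871429
b = Sxy/Sxx = -1337.871429/954.857143 = -1.401122

-1.4011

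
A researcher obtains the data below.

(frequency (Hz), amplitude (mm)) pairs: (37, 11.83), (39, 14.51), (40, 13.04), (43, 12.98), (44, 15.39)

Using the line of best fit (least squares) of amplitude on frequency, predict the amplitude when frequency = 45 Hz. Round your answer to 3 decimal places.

n = 5, Σx = 203, Σy = 67.75, Σxy = 2760.5, Σx² = 8275
Sxx = Σx² − (Σx)²/n = 8275 − 8241.8 = 33.2
Sxy = Σxy − (Σx)(Σy)/n = 2760.5 − 2750.65 = 9.85
b = Sxy/Sxx = 9.85/33.2 = 0.296687
a = ȳ − b·x̄ = 13.55 − 0.296687·40.6 = 1.504518
ŷ(45) = a + b·45 = 1.504518 + 0.296687·45 = 14.855422

14.855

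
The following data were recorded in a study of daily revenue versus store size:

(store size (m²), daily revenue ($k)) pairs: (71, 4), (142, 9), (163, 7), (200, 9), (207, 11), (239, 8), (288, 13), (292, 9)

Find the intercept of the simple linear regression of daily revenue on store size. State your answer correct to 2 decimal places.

3.40

n = 8, Σx = 1602, Σy = 70, Σxy = 15064, Σx² = 359952
Sxx = Σx² − (Σx)²/n = 359952 − 320800.5 = 39151.5
Sxy = Σxy − (Σx)(Σy)/n = 15064 − 14017.5 = 1046.5
b = Sxy/Sxx = 1046.5/39151.5 = 0.026729
a = ȳ − b·x̄ = 8.75 − 0.026729·200.25 = 3.397418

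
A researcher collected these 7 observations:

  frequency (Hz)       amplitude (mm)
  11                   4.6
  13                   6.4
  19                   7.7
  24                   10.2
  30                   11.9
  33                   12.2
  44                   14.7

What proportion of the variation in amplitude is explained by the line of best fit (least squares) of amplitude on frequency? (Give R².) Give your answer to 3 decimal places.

n = 7, Σx = 174, Σy = 67.7, Σxy = 1931.3, Σx² = 5152, Σy² = 731.99
Sxx = Σx² − (Σx)²/n = 5152 − 4325.142857 = 826.857143
Sxy = Σxy − (Σx)(Σy)/n = 1931.3 − 1682.828571 = 248.471429
Syy = Σy² − (Σy)²/n = 731.99 − 654.755714 = 77.234286
R² = Sxy²/(Sxx·Syy) = (248.471429)²/(826.857143·77.234286) = 0.966746

0.967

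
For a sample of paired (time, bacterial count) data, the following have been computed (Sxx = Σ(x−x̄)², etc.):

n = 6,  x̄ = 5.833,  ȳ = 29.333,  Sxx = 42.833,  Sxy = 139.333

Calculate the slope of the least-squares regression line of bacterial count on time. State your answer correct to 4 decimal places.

b = Sxy/Sxx = 139.333/42.833 = 3.252936

3.2529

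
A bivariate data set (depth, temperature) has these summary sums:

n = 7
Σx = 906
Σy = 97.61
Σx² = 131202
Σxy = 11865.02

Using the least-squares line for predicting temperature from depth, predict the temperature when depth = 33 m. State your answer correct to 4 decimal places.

19.2604

Sxx = Σx² − (Σx)²/n = 131202 − 117262.285714 = 13939.714286
Sxy = Σxy − (Σx)(Σy)/n = 11865.02 − 12633.522857 = -768.502857
b = Sxy/Sxx = -768.502857/13939.714286 = -0.055130
a = ȳ − b·x̄ = 13.944286 − (-0.055130)·129.428571 = 21.079742
ŷ(33) = a + b·33 = 21.079742 + (-0.055130)·33 = 19.260437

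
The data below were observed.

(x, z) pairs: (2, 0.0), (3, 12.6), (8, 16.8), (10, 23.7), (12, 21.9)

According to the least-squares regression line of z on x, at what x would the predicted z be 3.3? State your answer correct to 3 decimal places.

n = 5, Σx = 35, Σy = 75, Σxy = 672, Σx² = 321
Sxx = Σx² − (Σx)²/n = 321 − 245 = 76
Sxy = Σxy − (Σx)(Σy)/n = 672 − 525 = 147
b = Sxy/Sxx = 147/76 = 1.934211
a = ȳ − b·x̄ = 15 − 1.934211·7 = 1.460526
Set a + b·x = 3.3: x = (3.3 − 1.460526) / 1.934211 = 0.951020

0.951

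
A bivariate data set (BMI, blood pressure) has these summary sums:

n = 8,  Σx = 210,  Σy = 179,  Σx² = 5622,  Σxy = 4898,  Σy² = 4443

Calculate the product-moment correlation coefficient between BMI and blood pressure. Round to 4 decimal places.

0.9099

Sxx = Σx² − (Σx)²/n = 5622 − 5512.5 = 109.5
Sxy = Σxy − (Σx)(Σy)/n = 4898 − 4698.75 = 199.25
Syy = Σy² − (Σy)²/n = 4443 − 4005.125 = 437.875
r = Sxy/√(Sxx·Syy) = 199.25/√(47947.3125) = 199.25/218.968748 = 0.909947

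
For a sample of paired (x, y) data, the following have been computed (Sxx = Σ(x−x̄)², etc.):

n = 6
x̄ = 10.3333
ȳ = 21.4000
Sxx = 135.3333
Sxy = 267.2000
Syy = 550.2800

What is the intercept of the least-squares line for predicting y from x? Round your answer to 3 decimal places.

b = Sxy/Sxx = 267.2/135.3333 = 1.974385
a = ȳ − b·x̄ = 21.4 − 1.974385·10.3333 = 0.998090

0.998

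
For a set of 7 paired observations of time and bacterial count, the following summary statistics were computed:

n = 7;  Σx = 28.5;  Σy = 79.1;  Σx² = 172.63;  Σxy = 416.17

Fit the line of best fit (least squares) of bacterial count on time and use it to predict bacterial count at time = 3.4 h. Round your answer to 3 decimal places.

10.183

Sxx = Σx² − (Σx)²/n = 172.63 − 116.035714 = 56.594286
Sxy = Σxy − (Σx)(Σy)/n = 416.17 − 322.05 = 94.12
b = Sxy/Sxx = 94.12/56.594286 = 1.663065
a = ȳ − b·x̄ = 11.3 − 1.663065·4.071429 = 4.528948
ŷ(3.4) = a + b·3.4 = 4.528948 + 1.663065·3.4 = 10.183370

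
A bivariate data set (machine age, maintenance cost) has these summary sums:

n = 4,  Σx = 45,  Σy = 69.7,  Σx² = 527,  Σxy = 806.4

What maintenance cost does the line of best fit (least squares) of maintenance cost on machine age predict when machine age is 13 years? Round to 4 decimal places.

Sxx = Σx² − (Σx)²/n = 527 − 506.25 = 20.75
Sxy = Σxy − (Σx)(Σy)/n = 806.4 − 784.125 = 22.275
b = Sxy/Sxx = 22.275/20.75 = 1.073494
a = ȳ − b·x̄ = 17.425 − 1.073494·11.25 = 5.348193
ŷ(13) = a + b·13 = 5.348193 + 1.073494·13 = 19.303614

19.3036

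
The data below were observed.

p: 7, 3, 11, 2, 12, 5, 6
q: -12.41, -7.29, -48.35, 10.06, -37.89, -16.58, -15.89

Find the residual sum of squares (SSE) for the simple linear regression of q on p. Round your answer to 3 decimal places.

295.069

n = 7, Σx = 46, Σy = -128.35, Σxy = -1253.39, Σx² = 388, Σy² = 4609.1189
Sxx = Σx² − (Σx)²/n = 388 − 302.285714 = 85.714286
Sxy = Σxy − (Σx)(Σy)/n = -1253.39 − (-843.442857) = -409.947143
Syy = Σy² − (Σy)²/n = 4609.1189 − 2353.388929 = 2255.729971
b = Sxy/Sxx = -409.947143/85.714286 = -4.782717
SSE = Syy − b·Sxy = 2255.729971 − (-4.782717)·(-409.947143) = 295.068939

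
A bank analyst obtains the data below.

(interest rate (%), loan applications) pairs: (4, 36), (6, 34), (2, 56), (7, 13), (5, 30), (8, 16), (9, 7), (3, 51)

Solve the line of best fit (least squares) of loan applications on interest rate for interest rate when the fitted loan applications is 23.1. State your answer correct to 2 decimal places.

6.55

n = 8, Σx = 44, Σy = 243, Σxy = 1045, Σx² = 284
Sxx = Σx² − (Σx)²/n = 284 − 242 = 42
Sxy = Σxy − (Σx)(Σy)/n = 1045 − 1336.5 = -291.5
b = Sxy/Sxx = -291.5/42 = -6.940476
a = ȳ − b·x̄ = 30.375 − (-6.940476)·5.5 = 68.547619
Set a + b·x = 23.1: x = (23.1 − 68.547619) / (-6.940476) = 6.548199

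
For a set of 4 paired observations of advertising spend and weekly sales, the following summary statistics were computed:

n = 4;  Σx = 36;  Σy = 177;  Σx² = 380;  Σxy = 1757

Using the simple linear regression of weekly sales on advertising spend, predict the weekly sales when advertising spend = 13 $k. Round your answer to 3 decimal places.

55.964

Sxx = Σx² − (Σx)²/n = 380 − 324 = 56
Sxy = Σxy − (Σx)(Σy)/n = 1757 − 1593 = 164
b = Sxy/Sxx = 164/56 = 2.928571
a = ȳ − b·x̄ = 44.25 − 2.928571·9 = 17.892857
ŷ(13) = a + b·13 = 17.892857 + 2.928571·13 = 55.964286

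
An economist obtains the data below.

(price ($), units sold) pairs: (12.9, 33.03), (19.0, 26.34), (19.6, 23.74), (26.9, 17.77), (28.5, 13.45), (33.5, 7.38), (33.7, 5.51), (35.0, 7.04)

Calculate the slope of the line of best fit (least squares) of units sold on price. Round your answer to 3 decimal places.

n = 8, Σx = 209.1, Σy = 134.26, Σxy = 2932.506, Σx² = 5930.37
Sxx = Σx² − (Σx)²/n = 5930.37 − 5465.35125 = 465.01875
Sxy = Σxy − (Σx)(Σy)/n = 2932.506 − 3509.22075 = -576.71475
b = Sxy/Sxx = -576.71475/465.01875 = -1.240197

-1.240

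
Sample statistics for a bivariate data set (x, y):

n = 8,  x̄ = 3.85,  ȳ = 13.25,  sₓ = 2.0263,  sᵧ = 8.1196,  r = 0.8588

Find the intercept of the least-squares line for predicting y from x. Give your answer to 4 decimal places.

0.0010

b = r · sᵧ/sₓ = 0.8588 · 8.1196/2.0263 = 3.441303
a = ȳ − b·x̄ = 13.25 − 3.441303·3.85 = 0.000983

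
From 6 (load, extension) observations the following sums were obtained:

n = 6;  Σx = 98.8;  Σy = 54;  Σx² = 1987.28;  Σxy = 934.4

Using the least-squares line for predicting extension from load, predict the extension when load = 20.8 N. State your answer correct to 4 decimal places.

9.5435

Sxx = Σx² − (Σx)²/n = 1987.28 − 1626.906667 = 360.373333
Sxy = Σxy − (Σx)(Σy)/n = 934.4 − 889.2 = 45.2
b = Sxy/Sxx = 45.2/360.373333 = 0.125425
a = ȳ − b·x̄ = 9 − 0.125425·16.466667 = 6.934660
ŷ(20.8) = a + b·20.8 = 6.934660 + 0.125425·20.8 = 9.543510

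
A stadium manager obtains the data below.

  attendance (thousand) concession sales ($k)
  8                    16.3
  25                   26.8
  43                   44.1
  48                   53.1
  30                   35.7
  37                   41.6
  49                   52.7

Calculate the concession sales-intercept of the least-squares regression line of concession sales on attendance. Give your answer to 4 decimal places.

7.3435

n = 7, Σx = 240, Σy = 270.3, Σxy = 10438, Σx² = 9512
Sxx = Σx² − (Σx)²/n = 9512 − 8228.571429 = 1283.428571
Sxy = Σxy − (Σx)(Σy)/n = 10438 − 9267.428571 = 1170.571429
b = Sxy/Sxx = 1170.571429/1283.428571 = 0.912066
a = ȳ − b·x̄ = 38.614286 − 0.912066·34.285714 = 7.343455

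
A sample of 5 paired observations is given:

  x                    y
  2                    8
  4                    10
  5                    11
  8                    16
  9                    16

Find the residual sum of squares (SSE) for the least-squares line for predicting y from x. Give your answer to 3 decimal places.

n = 5, Σx = 28, Σy = 61, Σxy = 383, Σx² = 190, Σy² = 797
Sxx = Σx² − (Σx)²/n = 190 − 156.8 = 33.2
Sxy = Σxy − (Σx)(Σy)/n = 383 − 341.6 = 41.4
Syy = Σy² − (Σy)²/n = 797 − 744.2 = 52.8
b = Sxy/Sxx = 41.4/33.2 = 1.246988
SSE = Syy − b·Sxy = 52.8 − 1.246988·41.4 = 1.174699

1.175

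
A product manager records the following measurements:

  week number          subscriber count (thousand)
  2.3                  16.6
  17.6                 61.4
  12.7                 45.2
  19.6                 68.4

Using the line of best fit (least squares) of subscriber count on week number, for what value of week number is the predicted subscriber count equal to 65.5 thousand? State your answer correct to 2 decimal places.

18.97

n = 4, Σx = 52.2, Σy = 191.6, Σxy = 3033.5, Σx² = 860.5
Sxx = Σx² − (Σx)²/n = 860.5 − 681.21 = 179.29
Sxy = Σxy − (Σx)(Σy)/n = 3033.5 − 2500.38 = 533.12
b = Sxy/Sxx = 533.12/179.29 = 2.973507
a = ȳ − b·x̄ = 47.9 − 2.973507·13.05 = 9.095739
Set a + b·x = 65.5: x = (65.5 − 9.095739) / 2.973507 = 18.968938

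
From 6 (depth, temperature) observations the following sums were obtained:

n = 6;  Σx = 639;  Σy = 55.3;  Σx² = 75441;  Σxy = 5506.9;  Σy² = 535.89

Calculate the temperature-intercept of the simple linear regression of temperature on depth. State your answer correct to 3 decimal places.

14.732

Sxx = Σx² − (Σx)²/n = 75441 − 68053.5 = 7387.5
Sxy = Σxy − (Σx)(Σy)/n = 5506.9 − 5889.45 = -382.55
b = Sxy/Sxx = -382.55/7387.5 = -0.051783
a = ȳ − b·x̄ = 9.216667 − (-0.051783)·106.5 = 14.731601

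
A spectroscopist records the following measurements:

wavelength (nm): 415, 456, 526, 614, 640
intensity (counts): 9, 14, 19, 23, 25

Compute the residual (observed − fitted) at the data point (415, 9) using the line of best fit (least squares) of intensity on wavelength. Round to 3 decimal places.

n = 5, Σx = 2651, Σy = 90, Σxy = 50235, Σx² = 1443433
Sxx = Σx² − (Σx)²/n = 1443433 − 1405560.2 = 37872.8
Sxy = Σxy − (Σx)(Σy)/n = 50235 − 47718 = 2517
b = Sxy/Sxx = 2517/37872.8 = 0.066459
a = ȳ − b·x̄ = 18 − 0.066459·530.2 = -17.236724
ŷ(415) = -17.236724 + 0.066459·415 = 10.343888
residual = y − ŷ = 9 − 10.343888 = -1.343888

-1.344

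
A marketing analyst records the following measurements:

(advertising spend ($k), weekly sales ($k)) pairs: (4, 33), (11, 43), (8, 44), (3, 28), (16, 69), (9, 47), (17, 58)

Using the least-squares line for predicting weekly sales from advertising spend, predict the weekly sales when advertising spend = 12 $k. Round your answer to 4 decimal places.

n = 7, Σx = 68, Σy = 322, Σxy = 3554, Σx² = 836
Sxx = Σx² − (Σx)²/n = 836 − 660.571429 = 175.428571
Sxy = Σxy − (Σx)(Σy)/n = 3554 − 3128 = 426
b = Sxy/Sxx = 426/175.428571 = 2.428339
a = ȳ − b·x̄ = 46 − 2.428339·9.714286 = 22.410423
ŷ(12) = a + b·12 = 22.410423 + 2.428339·12 = 51.550489

51.5505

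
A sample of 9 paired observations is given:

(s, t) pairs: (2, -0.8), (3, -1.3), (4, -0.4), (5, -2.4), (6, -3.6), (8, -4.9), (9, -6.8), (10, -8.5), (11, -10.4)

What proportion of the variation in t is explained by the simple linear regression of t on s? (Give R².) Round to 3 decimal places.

n = 9, Σx = 58, Σy = -39.1, Σxy = -340.5, Σx² = 456, Σy² = 271.87
Sxx = Σx² − (Σx)²/n = 456 − 373.777778 = 82.222222
Sxy = Σxy − (Σx)(Σy)/n = -340.5 − (-251.977778) = -88.522222
Syy = Σy² − (Σy)²/n = 271.87 − 169.867778 = 102.002222
R² = Sxy²/(Sxx·Syy) = (-88.522222)²/(82.222222·102.002222) = 0.934342

0.934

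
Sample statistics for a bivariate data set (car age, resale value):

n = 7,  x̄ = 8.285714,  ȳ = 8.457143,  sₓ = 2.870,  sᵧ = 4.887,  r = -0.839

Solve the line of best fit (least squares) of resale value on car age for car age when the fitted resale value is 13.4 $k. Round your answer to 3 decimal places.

4.826

b = r · sᵧ/sₓ = -0.839 · 4.887/2.87 = -1.428639
a = ȳ − b·x̄ = 8.457143 − (-1.428639)·8.285714 = 20.294434
Set a + b·x = 13.4: x = (13.4 − 20.294434) / (-1.428639) = 4.825877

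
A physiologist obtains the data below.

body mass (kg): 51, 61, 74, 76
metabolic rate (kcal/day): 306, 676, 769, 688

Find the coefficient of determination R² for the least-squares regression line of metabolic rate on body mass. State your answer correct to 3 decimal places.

0.746

n = 4, Σx = 262, Σy = 2439, Σxy = 166036, Σx² = 17574, Σy² = 1615317
Sxx = Σx² − (Σx)²/n = 17574 − 17161 = 413
Sxy = Σxy − (Σx)(Σy)/n = 166036 − 159754.5 = 6281.5
Syy = Σy² − (Σy)²/n = 1615317 − 1487180.25 = 128136.75
R² = Sxy²/(Sxx·Syy) = (6281.5)²/(413·128136.75) = 0.745595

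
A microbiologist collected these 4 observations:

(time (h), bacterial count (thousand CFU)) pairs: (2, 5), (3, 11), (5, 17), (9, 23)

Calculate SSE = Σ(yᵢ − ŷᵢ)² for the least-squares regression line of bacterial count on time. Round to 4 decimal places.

14.4000

n = 4, Σx = 19, Σy = 56, Σxy = 335, Σx² = 119, Σy² = 964
Sxx = Σx² − (Σx)²/n = 119 − 90.25 = 28.75
Sxy = Σxy − (Σx)(Σy)/n = 335 − 266 = 69
Syy = Σy² − (Σy)²/n = 964 − 784 = 180
b = Sxy/Sxx = 69/28.75 = 2.4
SSE = Syy − b·Sxy = 180 − 2.4·69 = 14.4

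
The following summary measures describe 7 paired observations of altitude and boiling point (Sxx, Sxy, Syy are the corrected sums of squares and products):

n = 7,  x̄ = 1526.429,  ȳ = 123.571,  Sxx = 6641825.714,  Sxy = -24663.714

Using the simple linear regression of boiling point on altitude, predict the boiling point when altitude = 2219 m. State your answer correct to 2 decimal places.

b = Sxy/Sxx = -24663.714/6641825.714 = -0.003713
a = ȳ − b·x̄ = 123.571 − (-0.003713)·1526.429 = 129.239232
ŷ(2219) = a + b·2219 = 129.239232 + (-0.003713)·2219 = 120.999211

121.00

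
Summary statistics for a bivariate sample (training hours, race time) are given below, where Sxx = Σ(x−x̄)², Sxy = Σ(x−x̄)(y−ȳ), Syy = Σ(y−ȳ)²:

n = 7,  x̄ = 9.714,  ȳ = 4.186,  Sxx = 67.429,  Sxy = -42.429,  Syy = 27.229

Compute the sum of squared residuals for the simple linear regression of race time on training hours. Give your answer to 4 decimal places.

b = Sxy/Sxx = -42.429/67.429 = -0.629240
SSE = Syy − b·Sxy = 27.229 − (-0.629240)·(-42.429) = 0.530991

0.5310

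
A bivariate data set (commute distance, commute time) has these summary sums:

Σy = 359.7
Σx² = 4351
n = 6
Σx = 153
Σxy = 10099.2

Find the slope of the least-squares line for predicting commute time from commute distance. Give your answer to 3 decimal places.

Sxx = Σx² − (Σx)²/n = 4351 − 3901.5 = 449.5
Sxy = Σxy − (Σx)(Σy)/n = 10099.2 − 9172.35 = 926.85
b = Sxy/Sxx = 926.85/449.5 = 2.061958

2.062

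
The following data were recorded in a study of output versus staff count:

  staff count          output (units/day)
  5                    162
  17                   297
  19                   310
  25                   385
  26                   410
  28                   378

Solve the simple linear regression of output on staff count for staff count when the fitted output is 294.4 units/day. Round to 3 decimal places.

n = 6, Σx = 120, Σy = 1942, Σxy = 42618, Σx² = 2760
Sxx = Σx² − (Σx)²/n = 2760 − 2400 = 360
Sxy = Σxy − (Σx)(Σy)/n = 42618 − 38840 = 3778
b = Sxy/Sxx = 3778/360 = 10.494444
a = ȳ − b·x̄ = 323.666667 − 10.494444·20 = 113.777778
Set a + b·x = 294.4: x = (294.4 − 113.777778) / 10.494444 = 17.211223

17.211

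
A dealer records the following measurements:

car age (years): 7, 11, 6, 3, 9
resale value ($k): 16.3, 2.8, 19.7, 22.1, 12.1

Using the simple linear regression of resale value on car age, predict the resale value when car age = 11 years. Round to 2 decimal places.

5.59

n = 5, Σx = 36, Σy = 73, Σxy = 438.3, Σx² = 296
Sxx = Σx² − (Σx)²/n = 296 − 259.2 = 36.8
Sxy = Σxy − (Σx)(Σy)/n = 438.3 − 525.6 = -87.3
b = Sxy/Sxx = -87.3/36.8 = -2.372283
a = ȳ − b·x̄ = 14.6 − (-2.372283)·7.2 = 31.680435
ŷ(11) = a + b·11 = 31.680435 + (-2.372283)·11 = 5.585326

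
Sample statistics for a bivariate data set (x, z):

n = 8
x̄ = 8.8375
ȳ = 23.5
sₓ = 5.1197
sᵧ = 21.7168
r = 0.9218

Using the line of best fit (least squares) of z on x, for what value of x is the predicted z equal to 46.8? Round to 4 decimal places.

14.7964

b = r · sᵧ/sₓ = 0.9218 · 21.7168/5.1197 = 3.910101
a = ȳ − b·x̄ = 23.5 − 3.910101·8.8375 = -11.055521
Set a + b·x = 46.8: x = (46.8 − (-11.055521)) / 3.910101 = 14.796425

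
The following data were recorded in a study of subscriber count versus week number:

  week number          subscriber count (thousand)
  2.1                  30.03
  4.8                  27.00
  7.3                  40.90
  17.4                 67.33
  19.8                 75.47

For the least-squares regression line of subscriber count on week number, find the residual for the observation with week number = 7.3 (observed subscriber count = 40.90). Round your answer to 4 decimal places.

n = 5, Σx = 51.4, Σy = 240.73, Σxy = 3157.081, Σx² = 775.54
Sxx = Σx² − (Σx)²/n = 775.54 − 528.392 = 247.148
Sxy = Σxy − (Σx)(Σy)/n = 3157.081 − 2474.7044 = 682.3766
b = Sxy/Sxx = 682.3766/247.148 = 2.761004
a = ȳ − b·x̄ = 48.146 − 2.761004·10.28 = 19.762880
ŷ(7.3) = 19.762880 + 2.761004·7.3 = 39.918208
residual = y − ŷ = 40.90 − 39.918208 = 0.981792

0.9818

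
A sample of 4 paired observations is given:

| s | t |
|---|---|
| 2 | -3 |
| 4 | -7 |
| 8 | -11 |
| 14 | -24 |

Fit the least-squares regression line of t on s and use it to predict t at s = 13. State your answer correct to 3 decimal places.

n = 4, Σx = 28, Σy = -45, Σxy = -458, Σx² = 280
Sxx = Σx² − (Σx)²/n = 280 − 196 = 84
Sxy = Σxy − (Σx)(Σy)/n = -458 − (-315) = -143
b = Sxy/Sxx = -143/84 = -1.702381
a = ȳ − b·x̄ = -11.25 − (-1.702381)·7 = 0.666667
ŷ(13) = a + b·13 = 0.666667 + (-1.702381)·13 = -21.464286

-21.464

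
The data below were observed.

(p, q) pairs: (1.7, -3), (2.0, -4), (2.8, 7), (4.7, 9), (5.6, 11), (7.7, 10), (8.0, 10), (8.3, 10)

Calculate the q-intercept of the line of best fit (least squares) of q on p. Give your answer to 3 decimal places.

-3.056

n = 8, Σx = 40.8, Σy = 50, Σxy = 350.4, Σx² = 260.36
Sxx = Σx² − (Σx)²/n = 260.36 − 208.08 = 52.28
Sxy = Σxy − (Σx)(Σy)/n = 350.4 − 255 = 95.4
b = Sxy/Sxx = 95.4/52.28 = 1.824790
a = ȳ − b·x̄ = 6.25 − 1.824790·5.1 = -3.056427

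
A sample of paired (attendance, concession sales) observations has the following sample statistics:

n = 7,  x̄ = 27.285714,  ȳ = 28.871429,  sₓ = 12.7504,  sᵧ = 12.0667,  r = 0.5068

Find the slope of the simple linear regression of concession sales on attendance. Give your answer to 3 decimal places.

b = r · sᵧ/sₓ = 0.5068 · 12.0667/12.7504 = 0.479624

0.480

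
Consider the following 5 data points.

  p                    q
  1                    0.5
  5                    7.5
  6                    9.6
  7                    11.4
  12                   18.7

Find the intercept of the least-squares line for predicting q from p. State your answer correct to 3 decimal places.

-0.733

n = 5, Σx = 31, Σy = 47.7, Σxy = 399.8, Σx² = 255
Sxx = Σx² − (Σx)²/n = 255 − 192.2 = 62.8
Sxy = Σxy − (Σx)(Σy)/n = 399.8 − 295.74 = 104.06
b = Sxy/Sxx = 104.06/62.8 = 1.657006
a = ȳ − b·x̄ = 9.54 − 1.657006·6.2 = -0.733439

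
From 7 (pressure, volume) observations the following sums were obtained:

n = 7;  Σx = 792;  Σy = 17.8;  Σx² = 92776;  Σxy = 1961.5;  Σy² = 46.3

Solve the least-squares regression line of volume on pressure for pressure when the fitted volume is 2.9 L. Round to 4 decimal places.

91.5761

Sxx = Σx² − (Σx)²/n = 92776 − 89609.142857 = 3166.857143
Sxy = Σxy − (Σx)(Σy)/n = 1961.5 − 2013.942857 = -52.442857
b = Sxy/Sxx = -52.442857/3166.857143 = -0.016560
a = ȳ − b·x̄ = 2.542857 − (-0.016560)·113.142857 = 4.416492
Set a + b·x = 2.9: x = (2.9 − 4.416492) / (-0.016560) = 91.576137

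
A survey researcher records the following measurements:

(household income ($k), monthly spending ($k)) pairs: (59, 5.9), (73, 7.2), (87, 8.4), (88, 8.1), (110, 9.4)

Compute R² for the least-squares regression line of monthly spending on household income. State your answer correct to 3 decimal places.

0.966

n = 5, Σx = 417, Σy = 39, Σxy = 3351.3, Σx² = 36223, Σy² = 311.18
Sxx = Σx² − (Σx)²/n = 36223 − 34777.8 = 1445.2
Sxy = Σxy − (Σx)(Σy)/n = 3351.3 − 3252.6 = 98.7
Syy = Σy² − (Σy)²/n = 311.18 − 304.2 = 6.98
R² = Sxy²/(Sxx·Syy) = (98.7)²/(1445.2·6.98) = 0.965719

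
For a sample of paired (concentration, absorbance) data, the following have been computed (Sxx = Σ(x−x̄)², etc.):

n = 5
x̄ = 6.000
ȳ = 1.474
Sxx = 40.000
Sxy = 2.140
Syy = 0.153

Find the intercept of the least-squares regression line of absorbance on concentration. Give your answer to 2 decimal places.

b = Sxy/Sxx = 2.14/40 = 0.0535
a = ȳ − b·x̄ = 1.474 − 0.0535·6 = 1.153

1.15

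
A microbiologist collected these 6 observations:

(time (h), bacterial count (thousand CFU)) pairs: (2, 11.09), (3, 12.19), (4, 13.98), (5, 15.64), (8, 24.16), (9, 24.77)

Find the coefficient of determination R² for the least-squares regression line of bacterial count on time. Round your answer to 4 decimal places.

n = 6, Σx = 31, Σy = 101.83, Σxy = 609.08, Σx² = 199, Σy² = 1908.8927
Sxx = Σx² − (Σx)²/n = 199 − 160.166667 = 38.833333
Sxy = Σxy − (Σx)(Σy)/n = 609.08 − 526.121667 = 82.958333
Syy = Σy² − (Σy)²/n = 1908.8927 − 1728.224817 = 180.667883
R² = Sxy²/(Sxx·Syy) = (82.958333)²/(38.833333·180.667883) = 0.980922

0.9809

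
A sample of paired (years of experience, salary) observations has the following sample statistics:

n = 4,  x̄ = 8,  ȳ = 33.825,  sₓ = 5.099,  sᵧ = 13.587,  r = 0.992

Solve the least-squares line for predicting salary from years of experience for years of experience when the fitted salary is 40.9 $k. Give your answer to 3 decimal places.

10.677

b = r · sᵧ/sₓ = 0.992 · 13.587/5.099 = 2.643323
a = ȳ − b·x̄ = 33.825 − 2.643323·8 = 12.678416
Set a + b·x = 40.9: x = (40.9 − 12.678416) / 2.643323 = 10.676555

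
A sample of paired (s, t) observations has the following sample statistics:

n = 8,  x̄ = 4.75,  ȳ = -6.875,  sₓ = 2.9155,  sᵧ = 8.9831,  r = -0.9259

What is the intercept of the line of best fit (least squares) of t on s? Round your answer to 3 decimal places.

6.676

b = r · sᵧ/sₓ = -0.9259 · 8.9831/2.9155 = -2.852839
a = ȳ − b·x̄ = -6.875 − (-2.852839)·4.75 = 6.675986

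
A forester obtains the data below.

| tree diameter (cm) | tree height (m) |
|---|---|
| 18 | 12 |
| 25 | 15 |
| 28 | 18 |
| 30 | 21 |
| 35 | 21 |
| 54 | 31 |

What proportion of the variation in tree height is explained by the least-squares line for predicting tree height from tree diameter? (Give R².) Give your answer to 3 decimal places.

0.968

n = 6, Σx = 190, Σy = 118, Σxy = 4134, Σx² = 6774, Σy² = 2536
Sxx = Σx² − (Σx)²/n = 6774 − 6016.666667 = 757.333333
Sxy = Σxy − (Σx)(Σy)/n = 4134 − 3736.666667 = 397.333333
Syy = Σy² − (Σy)²/n = 2536 − 2320.666667 = 215.333333
R² = Sxy²/(Sxx·Syy) = (397.333333)²/(757.333333·215.333333) = 0.968081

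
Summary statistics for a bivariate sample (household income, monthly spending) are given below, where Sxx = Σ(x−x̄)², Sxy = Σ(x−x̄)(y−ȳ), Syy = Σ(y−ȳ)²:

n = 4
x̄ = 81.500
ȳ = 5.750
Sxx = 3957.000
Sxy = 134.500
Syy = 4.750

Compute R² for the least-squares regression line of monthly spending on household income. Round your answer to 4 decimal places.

0.9625

R² = Sxy²/(Sxx·Syy) = (134.5)²/(3957·4.75) = 0.962465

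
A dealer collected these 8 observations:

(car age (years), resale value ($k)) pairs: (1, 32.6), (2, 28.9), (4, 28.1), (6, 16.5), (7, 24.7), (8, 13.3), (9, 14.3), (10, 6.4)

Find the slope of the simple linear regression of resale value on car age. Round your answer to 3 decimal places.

-2.596

n = 8, Σx = 47, Σy = 164.8, Σxy = 773.8, Σx² = 351
Sxx = Σx² − (Σx)²/n = 351 − 276.125 = 74.875
Sxy = Σxy − (Σx)(Σy)/n = 773.8 − 968.2 = -194.4
b = Sxy/Sxx = -194.4/74.875 = -2.596327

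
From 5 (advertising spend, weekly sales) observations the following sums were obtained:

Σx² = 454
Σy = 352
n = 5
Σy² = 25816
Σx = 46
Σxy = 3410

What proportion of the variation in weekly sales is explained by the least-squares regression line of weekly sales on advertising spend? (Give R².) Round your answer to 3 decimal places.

Sxx = Σx² − (Σx)²/n = 454 − 423.2 = 30.8
Sxy = Σxy − (Σx)(Σy)/n = 3410 − 3238.4 = 171.6
Syy = Σy² − (Σy)²/n = 25816 − 24780.8 = 1035.2
R² = Sxy²/(Sxx·Syy) = (171.6)²/(30.8·1035.2) = 0.923548

0.924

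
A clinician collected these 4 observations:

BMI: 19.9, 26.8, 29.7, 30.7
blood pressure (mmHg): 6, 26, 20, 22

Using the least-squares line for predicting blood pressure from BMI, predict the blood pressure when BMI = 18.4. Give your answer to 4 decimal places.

n = 4, Σx = 107.1, Σy = 74, Σxy = 2085.6, Σx² = 2938.83
Sxx = Σx² − (Σx)²/n = 2938.83 − 2867.6025 = 71.2275
Sxy = Σxy − (Σx)(Σy)/n = 2085.6 − 1981.35 = 104.25
b = Sxy/Sxx = 104.25/71.2275 = 1.463620
a = ȳ − b·x̄ = 18.5 − 1.463620·26.775 = -20.688428
ŷ(18.4) = a + b·18.4 = -20.688428 + 1.463620·18.4 = 6.242182

6.2422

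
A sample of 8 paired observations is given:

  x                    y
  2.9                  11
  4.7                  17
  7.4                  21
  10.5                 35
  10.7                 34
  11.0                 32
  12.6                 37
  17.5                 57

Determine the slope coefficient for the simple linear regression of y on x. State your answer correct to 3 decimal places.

3.062

n = 8, Σx = 77.3, Σy = 244, Σxy = 2814.2, Σx² = 896.01
Sxx = Σx² − (Σx)²/n = 896.01 − 746.91125 = 149.09875
Sxy = Σxy − (Σx)(Σy)/n = 2814.2 − 2357.65 = 456.55
b = Sxy/Sxx = 456.55/149.09875 = 3.062065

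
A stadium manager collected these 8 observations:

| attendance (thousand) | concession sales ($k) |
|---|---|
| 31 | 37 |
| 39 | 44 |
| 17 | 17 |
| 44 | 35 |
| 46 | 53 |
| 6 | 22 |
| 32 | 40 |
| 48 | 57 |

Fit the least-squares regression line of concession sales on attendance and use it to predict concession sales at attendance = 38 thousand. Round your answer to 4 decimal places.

42.2863

n = 8, Σx = 263, Σy = 305, Σxy = 11278, Σx² = 10187
Sxx = Σx² − (Σx)²/n = 10187 − 8646.125 = 1540.875
Sxy = Σxy − (Σx)(Σy)/n = 11278 − 10026.875 = 1251.125
b = Sxy/Sxx = 1251.125/1540.875 = 0.811957
a = ȳ − b·x̄ = 38.125 − 0.811957·32.875 = 11.431897
ŷ(38) = a + b·38 = 11.431897 + 0.811957·38 = 42.286282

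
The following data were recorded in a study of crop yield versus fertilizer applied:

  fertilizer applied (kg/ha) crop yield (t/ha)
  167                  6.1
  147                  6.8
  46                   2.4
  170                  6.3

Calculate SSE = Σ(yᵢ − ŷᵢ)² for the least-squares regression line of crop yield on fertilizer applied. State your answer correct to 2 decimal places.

n = 4, Σx = 530, Σy = 21.6, Σxy = 3199.7, Σx² = 80514, Σy² = 128.9
Sxx = Σx² − (Σx)²/n = 80514 − 70225 = 10289
Sxy = Σxy − (Σx)(Σy)/n = 3199.7 − 2862 = 337.7
Syy = Σy² − (Σy)²/n = 128.9 − 116.64 = 12.26
b = Sxy/Sxx = 337.7/10289 = 0.032821
SSE = Syy − b·Sxy = 12.26 − 0.032821·337.7 = 1.176193

1.18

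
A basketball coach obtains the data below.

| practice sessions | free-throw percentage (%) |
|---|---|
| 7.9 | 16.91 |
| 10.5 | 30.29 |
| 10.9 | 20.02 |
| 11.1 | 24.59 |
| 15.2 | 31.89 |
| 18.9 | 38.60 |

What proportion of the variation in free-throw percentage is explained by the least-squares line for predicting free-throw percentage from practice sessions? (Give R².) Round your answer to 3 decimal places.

0.793

n = 6, Σx = 74.5, Σy = 162.3, Σxy = 2157.069, Σx² = 1002.93, Σy² = 4715.8328
Sxx = Σx² − (Σx)²/n = 1002.93 − 925.041667 = 77.888333
Sxy = Σxy − (Σx)(Σy)/n = 2157.069 − 2015.225 = 141.844
Syy = Σy² − (Σy)²/n = 4715.8328 − 4390.215 = 325.6178
R² = Sxy²/(Sxx·Syy) = (141.844)²/(77.888333·325.6178) = 0.793307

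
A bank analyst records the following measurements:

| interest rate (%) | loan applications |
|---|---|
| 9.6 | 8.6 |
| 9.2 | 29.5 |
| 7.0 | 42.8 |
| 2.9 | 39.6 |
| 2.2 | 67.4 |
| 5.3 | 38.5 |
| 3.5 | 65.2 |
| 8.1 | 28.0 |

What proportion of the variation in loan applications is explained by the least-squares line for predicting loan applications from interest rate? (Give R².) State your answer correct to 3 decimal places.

n = 8, Σx = 47.8, Σy = 319.6, Σxy = 1575.73, Σx² = 345, Σy² = 15404.26
Sxx = Σx² − (Σx)²/n = 345 − 285.605 = 59.395
Sxy = Σxy − (Σx)(Σy)/n = 1575.73 − 1909.61 = -333.88
Syy = Σy² − (Σy)²/n = 15404.26 − 12768.02 = 2636.24
R² = Sxy²/(Sxx·Syy) = (-333.88)²/(59.395·2636.24) = 0.711944

0.712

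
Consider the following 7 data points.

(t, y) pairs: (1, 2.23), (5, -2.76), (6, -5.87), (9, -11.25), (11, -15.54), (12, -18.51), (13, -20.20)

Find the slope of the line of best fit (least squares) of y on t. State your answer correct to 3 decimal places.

n = 7, Σx = 57, Σy = -71.9, Σxy = -803.7, Σx² = 577
Sxx = Σx² − (Σx)²/n = 577 − 464.142857 = 112.857143
Sxy = Σxy − (Σx)(Σy)/n = -803.7 − (-585.471429) = -218.228571
b = Sxy/Sxx = -218.228571/112.857143 = -1.933671

-1.934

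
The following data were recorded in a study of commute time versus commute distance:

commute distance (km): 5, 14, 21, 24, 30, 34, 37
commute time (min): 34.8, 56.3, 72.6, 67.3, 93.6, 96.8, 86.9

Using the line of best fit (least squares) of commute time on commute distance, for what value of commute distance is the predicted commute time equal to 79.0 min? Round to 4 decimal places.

n = 7, Σx = 165, Σy = 508.3, Σxy = 13416.5, Σx² = 4663
Sxx = Σx² − (Σx)²/n = 4663 − 3889.285714 = 773.714286
Sxy = Σxy − (Σx)(Σy)/n = 13416.5 − 11981.357143 = 1435.142857
b = Sxy/Sxx = 1435.142857/773.714286 = 1.854874
a = ȳ − b·x̄ = 72.614286 − 1.854874·23.571429 = 28.892245
Set a + b·x = 79.0: x = (79.0 − 28.892245) / 1.854874 = 27.014095

27.0141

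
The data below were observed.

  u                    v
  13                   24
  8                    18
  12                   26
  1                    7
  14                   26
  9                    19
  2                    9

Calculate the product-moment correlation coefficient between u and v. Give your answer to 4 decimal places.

0.9898

n = 7, Σx = 59, Σy = 129, Σxy = 1328, Σx² = 659, Σy² = 2743
Sxx = Σx² − (Σx)²/n = 659 − 497.285714 = 161.714286
Sxy = Σxy − (Σx)(Σy)/n = 1328 − 1087.285714 = 240.714286
Syy = Σy² − (Σy)²/n = 2743 − 2377.285714 = 365.714286
r = Sxy/√(Sxx·Syy) = 240.714286/√(59141.224490) = 240.714286/243.189688 = 0.989821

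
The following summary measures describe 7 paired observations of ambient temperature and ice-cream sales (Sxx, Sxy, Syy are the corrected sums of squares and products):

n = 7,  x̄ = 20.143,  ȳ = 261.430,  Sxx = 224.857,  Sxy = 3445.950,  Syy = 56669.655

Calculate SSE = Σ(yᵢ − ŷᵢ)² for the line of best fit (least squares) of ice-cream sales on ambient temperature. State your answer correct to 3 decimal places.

3860.219

b = Sxy/Sxx = 3445.95/224.857 = 15.325073
SSE = Syy − b·Sxy = 56669.655 − 15.325073·3445.95 = 3860.218769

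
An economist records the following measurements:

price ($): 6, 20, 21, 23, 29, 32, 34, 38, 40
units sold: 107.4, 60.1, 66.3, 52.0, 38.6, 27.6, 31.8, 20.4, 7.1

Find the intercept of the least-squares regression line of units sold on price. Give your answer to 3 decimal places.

120.689

n = 9, Σx = 243, Σy = 411.3, Σxy = 8577.7, Σx² = 7471
Sxx = Σx² − (Σx)²/n = 7471 − 6561 = 910
Sxy = Σxy − (Σx)(Σy)/n = 8577.7 − 11105.1 = -2527.4
b = Sxy/Sxx = -2527.4/910 = -2.777363
a = ȳ − b·x̄ = 45.7 − (-2.777363)·27 = 120.688791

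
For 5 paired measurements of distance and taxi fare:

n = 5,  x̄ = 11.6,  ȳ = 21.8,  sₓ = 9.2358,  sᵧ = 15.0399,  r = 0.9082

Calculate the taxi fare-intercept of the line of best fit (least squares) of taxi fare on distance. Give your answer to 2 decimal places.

4.64

b = r · sᵧ/sₓ = 0.9082 · 15.0399/9.2358 = 1.478945
a = ȳ − b·x̄ = 21.8 − 1.478945·11.6 = 4.644242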